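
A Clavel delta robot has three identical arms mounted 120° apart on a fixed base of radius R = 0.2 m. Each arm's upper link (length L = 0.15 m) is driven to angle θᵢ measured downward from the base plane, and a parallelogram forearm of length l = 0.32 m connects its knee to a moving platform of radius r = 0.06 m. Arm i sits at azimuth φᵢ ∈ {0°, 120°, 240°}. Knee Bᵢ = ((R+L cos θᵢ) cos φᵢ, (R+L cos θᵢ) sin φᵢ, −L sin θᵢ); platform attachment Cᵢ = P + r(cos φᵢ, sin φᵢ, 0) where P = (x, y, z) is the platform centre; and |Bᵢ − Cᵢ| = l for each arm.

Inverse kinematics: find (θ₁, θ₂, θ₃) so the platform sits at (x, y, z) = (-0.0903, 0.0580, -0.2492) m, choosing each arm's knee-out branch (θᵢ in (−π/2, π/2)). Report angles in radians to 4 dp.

θ₁ = 1.1350, θ₂ = 0.0000, θ₃ = 0.6985

rotate P by −φ1: (-0.0903, 0.0580, -0.2492)
  A=0.2303, B=-0.2492, C=(l²−L²−A²−y'²−z²)/(2L)=-0.1287
  γ=atan2(-0.2492,0.2303)=-0.8248;  ψ=arccos(-0.3792)=1.9597;  θ1=γ+ψ≈1.1350
φ2=120.0° → target in arm frame (0.0954, 0.0492)
  A=0.0446, B=-0.2492, C=(l²−L²−A²−y'²−z²)/(2L)=0.0446
  √(A²+B²)=0.2532;  θ2 = -1.3936+1.3936 ≈ 0.0000
rotate P by −φ3: (-0.0051, -0.1072, -0.2492)
  A=0.1451, B=-0.2492, C=(l²−L²−A²−y'²−z²)/(2L)=-0.0491
  θ3 = atan2(B,A) + arccos(C/0.2884) = 0.6985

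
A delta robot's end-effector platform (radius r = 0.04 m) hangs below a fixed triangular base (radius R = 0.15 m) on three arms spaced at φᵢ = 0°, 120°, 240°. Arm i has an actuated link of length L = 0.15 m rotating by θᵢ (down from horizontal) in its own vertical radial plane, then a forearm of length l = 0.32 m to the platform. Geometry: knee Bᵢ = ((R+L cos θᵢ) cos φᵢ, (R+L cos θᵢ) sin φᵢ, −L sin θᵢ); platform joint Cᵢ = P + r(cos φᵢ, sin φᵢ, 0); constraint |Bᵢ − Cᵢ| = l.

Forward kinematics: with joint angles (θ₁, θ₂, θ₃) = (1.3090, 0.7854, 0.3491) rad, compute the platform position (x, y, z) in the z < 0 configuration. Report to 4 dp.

(-0.1128, -0.0483, -0.3227)

φ1=0.0°: virtual centre (0.1488, 0.0000, -0.1449), radius l
centre 2 = (0.2161·cos120.0°, 0.2161·sin120.0°, -0.1061) = (-0.1080, 0.1871, -0.1061)
φ3=240.0°: virtual centre (-0.1255, -0.2173, -0.0513), radius l
eliminate P² terms by subtracting sphere 1 from 2 and 3
linear system: -0.5137x+0.3742y = 0.0148−0.0776z; -0.5486x+-0.4347y = 0.0225−0.1872z
det = 0.4286;  x = -0.0346+0.2422z,  y = -0.0080+0.1249z
into |P−centre ₁|² = l²: 1.0743z² + 0.1989z + -0.0477 = 0;  Δ = 0.2445;  z = -0.3227 or 0.1376 → z<0 root = -0.3227
x = -0.1128, y = -0.0483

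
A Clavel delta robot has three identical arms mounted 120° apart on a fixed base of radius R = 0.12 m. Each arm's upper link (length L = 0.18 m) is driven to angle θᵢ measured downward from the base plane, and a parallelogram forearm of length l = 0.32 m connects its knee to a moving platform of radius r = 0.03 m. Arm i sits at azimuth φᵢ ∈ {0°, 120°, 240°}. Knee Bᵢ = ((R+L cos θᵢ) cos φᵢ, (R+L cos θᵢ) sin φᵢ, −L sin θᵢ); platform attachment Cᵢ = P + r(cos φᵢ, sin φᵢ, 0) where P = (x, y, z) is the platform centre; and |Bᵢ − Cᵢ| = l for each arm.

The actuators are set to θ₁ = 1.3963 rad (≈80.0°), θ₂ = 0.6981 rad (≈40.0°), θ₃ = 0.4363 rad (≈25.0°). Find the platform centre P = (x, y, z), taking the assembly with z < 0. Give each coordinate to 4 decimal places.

S1 = (0.1213·cos0.0°, 0.1213·sin0.0°, -0.1773) = (0.1213, 0.0000, -0.1773)
arm 2 at φ=120.0°: e+L cos θ2 = 0.2279;  S2 = (-0.1139, 0.1974, -0.1157)
φ3=240.0°: virtual centre (-0.1266, -0.2192, -0.0761), radius l
eliminate P² terms by subtracting sphere 1 from 2 and 3
linear system: -0.4704x+0.3947y = 0.0192−0.1231z; -0.4956x+-0.4384y = 0.0237−0.2024z
Cramer: x(z) = -0.0443+0.3331z;  y(z) = -0.0041+0.0850z
sphere 1 gives Az²+Bz+C=0 with A=1.1182, B=0.2436, C=-0.0436;  B²−4AC=0.2542;  roots -0.3343, 0.1165;  negative root z = -0.3343
x = -0.1556, y = -0.0325

(-0.1556, -0.0325, -0.3343)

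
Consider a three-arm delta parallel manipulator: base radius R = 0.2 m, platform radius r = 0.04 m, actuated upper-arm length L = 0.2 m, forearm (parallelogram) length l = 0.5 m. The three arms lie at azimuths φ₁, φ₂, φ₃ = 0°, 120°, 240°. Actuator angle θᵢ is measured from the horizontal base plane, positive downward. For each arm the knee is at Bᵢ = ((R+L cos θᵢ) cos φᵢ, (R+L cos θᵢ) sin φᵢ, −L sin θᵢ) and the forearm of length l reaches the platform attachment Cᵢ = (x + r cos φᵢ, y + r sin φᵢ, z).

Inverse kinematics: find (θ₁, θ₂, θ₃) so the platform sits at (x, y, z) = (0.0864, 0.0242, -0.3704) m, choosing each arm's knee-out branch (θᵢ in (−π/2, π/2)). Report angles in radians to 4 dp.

φ1=0.0° → target in arm frame (0.0864, 0.0242)
  e−x'=0.0736;  (l²−L²−(e−x')²−y'²−z²)/2L = 0.1670
  γ=atan2(-0.3704,0.0736)=-1.3746;  ψ=arccos(0.4422)=1.1127;  θ1=γ+ψ≈-0.2619
rotate P by −φ2: (-0.0222, -0.0869, -0.3704)
  A cos θ + B sin θ = C:  0.1822·cos θ + -0.3704·sin θ = 0.0801
  √(A²+B²)=0.4128;  θ2 = -1.1136+1.3755 ≈ 0.2620
arm 3 (φ=240.0°): x'=-0.0642, y'=0.0627
  A cos θ + B sin θ = C:  0.2242·cos θ + -0.3704·sin θ = 0.0466
  √(A²+B²)=0.4329;  θ3 = -1.0266+1.4631 ≈ 0.4365

θ₁ = -0.2619, θ₂ = 0.2620, θ₃ = 0.4365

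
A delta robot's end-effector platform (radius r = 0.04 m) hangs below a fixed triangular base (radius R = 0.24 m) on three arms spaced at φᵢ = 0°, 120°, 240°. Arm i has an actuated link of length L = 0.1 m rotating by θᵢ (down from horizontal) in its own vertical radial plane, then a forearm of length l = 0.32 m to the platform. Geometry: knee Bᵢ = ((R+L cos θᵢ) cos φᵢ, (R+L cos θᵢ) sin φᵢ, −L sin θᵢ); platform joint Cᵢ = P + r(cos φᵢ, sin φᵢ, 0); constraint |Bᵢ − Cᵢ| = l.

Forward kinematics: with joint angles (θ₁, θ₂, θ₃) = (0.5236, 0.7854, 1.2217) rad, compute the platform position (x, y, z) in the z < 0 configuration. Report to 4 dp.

φ1=0.0°: virtual centre (0.2866, 0.0000, -0.0500), radius l
arm 2 at φ=120.0°: e+L cos θ2 = 0.2707;  S2 = (-0.1354, 0.2344, -0.0707)
arm 3 at φ=240.0°: e+L cos θ3 = 0.2342;  S3 = (-0.1171, -0.2028, -0.0940)
|S₂|²−|S₁|² = -0.0064;  |S₃|²−|S₁|² = -0.0210
[-0.8439 0.4689 -0.0414]·P = -0.0064;  [-0.8074 -0.4057 -0.0879]·P = -0.0210
Cramer: x(z) = 0.0172-0.0805z;  y(z) = 0.0174-0.0565z
sphere 1 gives Az²+Bz+C=0 with A=1.0097, B=0.1414, C=-0.0270;  B²−4AC=0.1291;  roots -0.2480, 0.1079;  negative root z = -0.2480
x = 0.0372, y = 0.0314

(0.0372, 0.0314, -0.2480)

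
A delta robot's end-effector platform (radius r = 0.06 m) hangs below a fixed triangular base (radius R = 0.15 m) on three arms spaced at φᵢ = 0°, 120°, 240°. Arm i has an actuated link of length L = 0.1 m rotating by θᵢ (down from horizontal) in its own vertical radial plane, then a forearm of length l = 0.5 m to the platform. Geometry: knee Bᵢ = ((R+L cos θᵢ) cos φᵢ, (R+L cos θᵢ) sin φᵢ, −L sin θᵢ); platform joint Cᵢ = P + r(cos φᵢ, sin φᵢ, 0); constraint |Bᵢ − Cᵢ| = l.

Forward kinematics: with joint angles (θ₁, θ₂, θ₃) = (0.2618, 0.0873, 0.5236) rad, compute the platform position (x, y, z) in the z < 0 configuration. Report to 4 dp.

(0.0086, 0.0674, -0.4882)

centre 1 = (0.1866·cos0.0°, 0.1866·sin0.0°, -0.0259) = (0.1866, 0.0000, -0.0259)
arm 2 at φ=120.0°: (R−r)+L cos θ2 = 0.1896;  centre 2 = (-0.0948, 0.1642, -0.0087)
φ3=240.0°: virtual centre (-0.0883, -0.1529, -0.0500), radius l
subtract pairs → two planes through P
linear system: -0.5628x+0.3284y = 0.0005−0.0343z; -0.5498x+-0.3059y = -0.0018−-0.0482z
Cramer: x(z) = 0.0012-0.0151z;  y(z) = 0.0037-0.1305z
quadratic in z: (1.0173)z²+(0.0564)z+(-0.2149)=0, √Δ=0.9369 → z ∈ {-0.4882, 0.4328}; z = -0.4882 (taking z<0)
x = 0.0086, y = 0.0674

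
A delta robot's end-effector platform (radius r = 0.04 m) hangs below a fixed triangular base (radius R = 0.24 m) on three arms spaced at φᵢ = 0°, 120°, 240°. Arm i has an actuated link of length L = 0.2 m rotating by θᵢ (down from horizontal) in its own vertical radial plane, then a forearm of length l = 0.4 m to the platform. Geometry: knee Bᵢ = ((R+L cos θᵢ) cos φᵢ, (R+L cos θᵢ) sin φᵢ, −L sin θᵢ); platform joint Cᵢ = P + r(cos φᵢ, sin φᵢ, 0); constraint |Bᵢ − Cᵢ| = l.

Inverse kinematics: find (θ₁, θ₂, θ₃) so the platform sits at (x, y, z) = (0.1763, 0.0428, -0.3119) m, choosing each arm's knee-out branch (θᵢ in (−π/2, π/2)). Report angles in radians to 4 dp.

θ₁ = -0.0873, θ₂ = 1.1345, θ₃ = 1.3963

arm 1 (φ=0.0°): x'=0.1763, y'=0.0428
  e−x'=0.0237;  (l²−L²−(e−x')²−y'²−z²)/2L = 0.0508
  γ=atan2(-0.3119,0.0237)=-1.4950;  ψ=arccos(0.1624)=1.4076;  θ1=γ+ψ≈-0.0873
rotate P by −φ2: (-0.0511, -0.1741, -0.3119)
  A cos θ + B sin θ = C:  0.2511·cos θ + -0.3119·sin θ = -0.1766
  √(A²+B²)=0.4004;  θ2 = -0.8930+2.0275 ≈ 1.1345
arm 3 (φ=240.0°): x'=-0.1252, y'=0.1313
  e−x'=0.3252;  (l²−L²−(e−x')²−y'²−z²)/2L = -0.2507
  γ=atan2(-0.3119,0.3252)=-0.7645;  ψ=arccos(-0.5564)=2.1608;  θ3=γ+ψ≈1.3963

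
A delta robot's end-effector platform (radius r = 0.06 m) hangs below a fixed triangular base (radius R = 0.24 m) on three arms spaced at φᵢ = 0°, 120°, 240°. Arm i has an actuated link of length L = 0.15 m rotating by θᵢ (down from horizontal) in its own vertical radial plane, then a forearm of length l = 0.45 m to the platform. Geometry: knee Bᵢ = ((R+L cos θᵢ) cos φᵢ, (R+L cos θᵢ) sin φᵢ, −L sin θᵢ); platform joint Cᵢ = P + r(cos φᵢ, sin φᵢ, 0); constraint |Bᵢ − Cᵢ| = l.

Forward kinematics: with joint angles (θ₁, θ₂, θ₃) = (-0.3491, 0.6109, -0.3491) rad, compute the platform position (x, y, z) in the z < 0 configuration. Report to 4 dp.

φ1=0.0°: virtual centre (0.3210, 0.0000, 0.0513), radius l
φ2=120.0°: virtual centre (-0.1514, 0.2623, -0.0860), radius l
arm 3 at φ=240.0°: (R−r)+L cos θ3 = 0.3210;  O3 = (-0.1605, -0.2780, 0.0513)
eliminate P² terms by subtracting sphere 1 from 2 and 3
[-0.9448 0.5246 -0.2747]·P = -0.0065;  [-0.9629 -0.5559 0.0000]·P = 0.0000
Cramer: x(z) = 0.0035-0.1482z;  y(z) = -0.0061+0.2567z
sphere 1 gives Az²+Bz+C=0 with A=1.0879, B=-0.0116, C=-0.0991;  B²−4AC=0.4312;  roots -0.2965, 0.3072;  negative root z = -0.2965
x = 0.0475, y = -0.0822

(0.0475, -0.0822, -0.2965)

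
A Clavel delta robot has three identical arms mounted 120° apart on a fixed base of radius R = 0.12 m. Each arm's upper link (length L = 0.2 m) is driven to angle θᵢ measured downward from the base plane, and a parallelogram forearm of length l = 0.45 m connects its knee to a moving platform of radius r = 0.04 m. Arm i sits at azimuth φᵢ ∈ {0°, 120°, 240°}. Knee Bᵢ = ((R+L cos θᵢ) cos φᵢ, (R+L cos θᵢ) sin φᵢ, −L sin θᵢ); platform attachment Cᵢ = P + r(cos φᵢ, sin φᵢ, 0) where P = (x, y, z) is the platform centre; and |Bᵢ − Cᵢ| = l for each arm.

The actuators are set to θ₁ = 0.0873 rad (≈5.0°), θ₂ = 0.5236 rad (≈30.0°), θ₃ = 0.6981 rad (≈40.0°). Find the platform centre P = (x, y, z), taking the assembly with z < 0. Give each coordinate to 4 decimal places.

(0.1128, 0.0359, -0.4340)

φ1=0.0°: virtual centre (0.2792, 0.0000, -0.0174), radius l
φ2=120.0°: virtual centre (-0.1266, 0.2193, -0.1000), radius l
φ3=240.0°: virtual centre (-0.1166, -0.2020, -0.1286), radius l
|O₂|²−|O₁|² = -0.0042;  |O₃|²−|O₁|² = -0.0074
[-0.8117 0.4386 -0.1651]·P = -0.0042;  [-0.7917 -0.4039 -0.2222]·P = -0.0074
det = 0.6751;  x = 0.0073+-0.2432z,  y = 0.0040+-0.0736z
quadratic in z: (1.0645)z²+(0.1666)z+(-0.1282)=0, √Δ=0.7574 → z ∈ {-0.4340, 0.2775}; z = -0.4340 (taking z<0)
x = 0.1128, y = 0.0359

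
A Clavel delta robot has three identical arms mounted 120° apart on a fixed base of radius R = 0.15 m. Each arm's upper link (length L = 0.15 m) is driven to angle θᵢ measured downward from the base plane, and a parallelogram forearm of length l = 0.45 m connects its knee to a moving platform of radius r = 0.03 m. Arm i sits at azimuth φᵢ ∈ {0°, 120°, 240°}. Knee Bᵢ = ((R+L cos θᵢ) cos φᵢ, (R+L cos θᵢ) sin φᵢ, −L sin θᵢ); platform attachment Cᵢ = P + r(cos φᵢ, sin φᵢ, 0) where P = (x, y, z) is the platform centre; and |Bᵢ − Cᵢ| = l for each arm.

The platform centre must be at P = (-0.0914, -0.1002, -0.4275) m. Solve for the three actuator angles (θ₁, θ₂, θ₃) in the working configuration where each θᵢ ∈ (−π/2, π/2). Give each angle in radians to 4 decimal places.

θ₁ = 0.8727, θ₂ = 0.6980, θ₃ = 0.0001

φ1=0.0° → target in arm frame (-0.0914, -0.1002)
  A cos θ + B sin θ = C:  0.2114·cos θ + -0.4275·sin θ = -0.1916
  γ=atan2(-0.4275,0.2114)=-1.1116;  ψ=arccos(-0.4018)=1.9843;  θ1=γ+ψ≈0.8727
φ2=120.0° → target in arm frame (-0.0411, 0.1293)
  e−x'=0.1611;  (l²−L²−(e−x')²−y'²−z²)/2L = -0.1514
  γ=atan2(-0.4275,0.1611)=-1.2105;  ψ=arccos(-0.3313)=1.9085;  θ2=γ+ψ≈0.6980
arm 3 (φ=240.0°): x'=0.1325, y'=-0.0291
  A=-0.0125, B=-0.4275, C=(l²−L²−A²−y'²−z²)/(2L)=-0.0125
  √(A²+B²)=0.4277;  θ3 = -1.6000+1.6001 ≈ 0.0001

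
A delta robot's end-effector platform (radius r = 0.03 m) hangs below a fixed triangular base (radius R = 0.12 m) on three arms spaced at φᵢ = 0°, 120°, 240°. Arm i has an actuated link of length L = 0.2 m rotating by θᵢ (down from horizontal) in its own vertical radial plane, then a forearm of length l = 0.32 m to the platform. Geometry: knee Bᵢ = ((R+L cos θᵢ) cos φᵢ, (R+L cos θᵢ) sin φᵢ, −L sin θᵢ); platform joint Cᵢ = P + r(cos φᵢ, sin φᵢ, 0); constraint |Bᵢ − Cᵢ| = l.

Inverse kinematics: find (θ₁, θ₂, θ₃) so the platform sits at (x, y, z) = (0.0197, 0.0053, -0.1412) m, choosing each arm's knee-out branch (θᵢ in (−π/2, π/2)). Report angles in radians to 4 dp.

rotate P by −φ1: (0.0197, 0.0053, -0.1412)
  A cos θ + B sin θ = C:  0.0703·cos θ + -0.1412·sin θ = 0.0937
  γ=atan2(-0.1412,0.0703)=-1.1088;  ψ=arccos(0.5942)=0.9345;  θ1=γ+ψ≈-0.1744
arm 2 (φ=120.0°): x'=-0.0053, y'=-0.0197
  e−x'=0.0953;  (l²−L²−(e−x')²−y'²−z²)/2L = 0.0825
  γ=atan2(-0.1412,0.0953)=-0.9773;  ψ=arccos(0.4844)=1.0652;  θ2=γ+ψ≈0.0879
rotate P by −φ3: (-0.0144, 0.0144, -0.1412)
  e−x'=0.1044;  (l²−L²−(e−x')²−y'²−z²)/2L = 0.0784
  γ=atan2(-0.1412,0.1044)=-0.9339;  ψ=arccos(0.4462)=1.1083;  θ3=γ+ψ≈0.1743

θ₁ = -0.1744, θ₂ = 0.0879, θ₃ = 0.1743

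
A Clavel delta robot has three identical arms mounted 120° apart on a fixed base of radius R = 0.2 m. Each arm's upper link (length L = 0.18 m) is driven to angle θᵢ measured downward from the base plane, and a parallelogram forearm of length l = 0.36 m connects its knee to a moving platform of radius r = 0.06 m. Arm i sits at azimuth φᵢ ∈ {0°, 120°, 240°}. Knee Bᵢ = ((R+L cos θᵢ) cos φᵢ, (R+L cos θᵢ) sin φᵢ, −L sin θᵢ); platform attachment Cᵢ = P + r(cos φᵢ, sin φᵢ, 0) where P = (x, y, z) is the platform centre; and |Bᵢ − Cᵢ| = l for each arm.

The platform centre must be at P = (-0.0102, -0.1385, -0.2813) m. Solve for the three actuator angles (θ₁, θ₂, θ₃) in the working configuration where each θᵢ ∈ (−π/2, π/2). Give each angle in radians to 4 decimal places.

θ₁ = 0.6981, θ₂ = 1.1342, θ₃ = -0.0873

φ1=0.0° → target in arm frame (-0.0102, -0.1385)
  A cos θ + B sin θ = C:  0.1502·cos θ + -0.2813·sin θ = -0.0658
  √(A²+B²)=0.3189;  θ1 = -1.0804+1.7785 ≈ 0.6981
rotate P by −φ2: (-0.1148, 0.0781, -0.2813)
  A=0.2548, B=-0.2813, C=(l²−L²−A²−y'²−z²)/(2L)=-0.1471
  √(A²+B²)=0.3796;  θ2 = -0.8347+1.9689 ≈ 1.1342
rotate P by −φ3: (0.1250, 0.0604, -0.2813)
  A=0.0150, B=-0.2813, C=(l²−L²−A²−y'²−z²)/(2L)=0.0394
  γ=atan2(-0.2813,0.0150)=-1.5177;  ψ=arccos(0.1400)=1.4303;  θ3=γ+ψ≈-0.0873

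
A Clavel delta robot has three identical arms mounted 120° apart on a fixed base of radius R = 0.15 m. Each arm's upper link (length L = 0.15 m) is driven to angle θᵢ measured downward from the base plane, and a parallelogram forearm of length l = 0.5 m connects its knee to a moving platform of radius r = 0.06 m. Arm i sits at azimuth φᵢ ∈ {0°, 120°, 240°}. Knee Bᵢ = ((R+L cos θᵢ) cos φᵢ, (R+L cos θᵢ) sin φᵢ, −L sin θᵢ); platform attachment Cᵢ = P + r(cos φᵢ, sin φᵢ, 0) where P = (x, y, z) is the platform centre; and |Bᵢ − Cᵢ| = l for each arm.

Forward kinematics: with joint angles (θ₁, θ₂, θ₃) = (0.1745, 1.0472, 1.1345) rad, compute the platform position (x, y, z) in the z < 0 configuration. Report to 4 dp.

(0.1991, 0.0195, -0.5242)

φ1=0.0°: virtual centre (0.2377, 0.0000, -0.0260), radius l
φ2=120.0°: virtual centre (-0.0825, 0.1429, -0.1299), radius l
centre 3 = (0.1534·cos240.0°, 0.1534·sin240.0°, -0.1359) = (-0.0767, -0.1328, -0.1359)
subtract pairs → two planes through P
[-0.6404 0.2858 -0.2077]·P = -0.0131;  [-0.6288 -0.2657 -0.2198]·P = -0.0152
det = 0.3499;  x = 0.0223+-0.3373z,  y = 0.0043+-0.0290z
into |P−centre ₁|² = l²: 1.1146z² + 0.1971z + -0.2029 = 0;  Δ = 0.9435;  z = -0.5242 or 0.3473 → z<0 root = -0.5242
x = 0.1991, y = 0.0195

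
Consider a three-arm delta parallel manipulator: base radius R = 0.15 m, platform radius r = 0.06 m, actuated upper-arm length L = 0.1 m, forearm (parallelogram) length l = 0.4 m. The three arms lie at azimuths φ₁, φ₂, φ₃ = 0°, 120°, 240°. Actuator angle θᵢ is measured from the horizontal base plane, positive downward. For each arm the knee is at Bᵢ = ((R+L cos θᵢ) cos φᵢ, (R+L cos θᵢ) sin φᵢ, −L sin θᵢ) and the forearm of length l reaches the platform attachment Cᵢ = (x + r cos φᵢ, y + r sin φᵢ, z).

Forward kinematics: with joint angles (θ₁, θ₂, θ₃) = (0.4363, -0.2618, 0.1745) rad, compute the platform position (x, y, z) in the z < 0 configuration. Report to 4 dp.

(-0.0628, 0.0471, -0.3562)

φ1=0.0°: virtual centre (0.1806, 0.0000, -0.0423), radius l
arm 2 at φ=120.0°: (R−r)+L cos θ2 = 0.1866;  S2 = (-0.0933, 0.1616, 0.0259)
φ3=240.0°: virtual centre (-0.0942, -0.1632, -0.0174), radius l
|S₂|²−|S₁|² = 0.0011;  |S₃|²−|S₁|² = 0.0014
linear system: -0.5479x+0.3232y = 0.0011−0.1363z; -0.5497x+-0.3265y = 0.0014−0.0498z
Cramer: x(z) = -0.0023+0.1699z;  y(z) = -0.0005-0.1336z
sphere 1 gives Az²+Bz+C=0 with A=1.0467, B=0.0225, C=-0.1248;  B²−4AC=0.5229;  roots -0.3562, 0.3347;  negative root z = -0.3562
x = -0.0628, y = 0.0471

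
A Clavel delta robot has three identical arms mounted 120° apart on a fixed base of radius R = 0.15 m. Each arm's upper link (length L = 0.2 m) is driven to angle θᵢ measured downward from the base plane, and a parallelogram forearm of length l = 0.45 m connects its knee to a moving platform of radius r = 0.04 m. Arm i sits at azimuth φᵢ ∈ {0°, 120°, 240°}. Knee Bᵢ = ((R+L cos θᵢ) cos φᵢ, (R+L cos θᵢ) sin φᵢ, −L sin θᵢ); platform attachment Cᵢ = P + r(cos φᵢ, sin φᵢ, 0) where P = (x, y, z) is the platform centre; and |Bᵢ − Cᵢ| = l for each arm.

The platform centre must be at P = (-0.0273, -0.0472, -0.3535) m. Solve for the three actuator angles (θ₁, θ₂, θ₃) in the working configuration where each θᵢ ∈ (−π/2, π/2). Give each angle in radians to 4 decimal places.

φ1=0.0° → target in arm frame (-0.0273, -0.0472)
  A=0.1373, B=-0.3535, C=(l²−L²−A²−y'²−z²)/(2L)=0.0411
  √(A²+B²)=0.3792;  θ1 = -1.2003+1.4621 ≈ 0.2618
φ2=120.0° → target in arm frame (-0.0272, 0.0472)
  e−x'=0.1372;  (l²−L²−(e−x')²−y'²−z²)/2L = 0.0412
  √(A²+B²)=0.3792;  θ2 = -1.2005+1.4620 ≈ 0.2615
φ3=240.0° → target in arm frame (0.0545, 0.0000)
  e−x'=0.0555;  (l²−L²−(e−x')²−y'²−z²)/2L = 0.0862
  √(A²+B²)=0.3578;  θ3 = -1.4151+1.3276 ≈ -0.0875

θ₁ = 0.2618, θ₂ = 0.2615, θ₃ = -0.0875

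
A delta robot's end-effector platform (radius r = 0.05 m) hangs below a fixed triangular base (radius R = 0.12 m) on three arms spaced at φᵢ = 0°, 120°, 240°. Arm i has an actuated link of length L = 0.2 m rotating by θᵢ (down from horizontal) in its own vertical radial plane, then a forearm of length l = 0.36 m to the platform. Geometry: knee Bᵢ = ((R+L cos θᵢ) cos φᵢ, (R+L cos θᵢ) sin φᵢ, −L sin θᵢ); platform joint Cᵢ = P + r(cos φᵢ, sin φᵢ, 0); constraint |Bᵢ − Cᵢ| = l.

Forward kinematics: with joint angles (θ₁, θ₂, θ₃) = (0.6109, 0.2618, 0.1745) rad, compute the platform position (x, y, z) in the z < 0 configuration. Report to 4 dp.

centre 1 = (0.2338·cos0.0°, 0.2338·sin0.0°, -0.1147) = (0.2338, 0.0000, -0.1147)
arm 2 at φ=120.0°: e+L cos θ2 = 0.2632;  centre 2 = (-0.1316, 0.2279, -0.0518)
arm 3 at φ=240.0°: e+L cos θ3 = 0.2670;  centre 3 = (-0.1335, -0.2312, -0.0347)
|centre ₂|²−|centre ₁|² = 0.0041;  |centre ₃|²−|centre ₁|² = 0.0046
linear system: -0.7308x+0.4559y = 0.0041−0.1259z; -0.7346x+-0.4624y = 0.0046−0.1600z
det = 0.6728;  x = -0.0060+0.1949z,  y = -0.0006+0.0363z
quadratic in z: (1.0393)z²+(0.1359)z+(-0.0589)=0, √Δ=0.5133 → z ∈ {-0.3123, 0.1816}; z = -0.3123 (taking z<0)
x = -0.0669, y = -0.0119

(-0.0669, -0.0119, -0.3123)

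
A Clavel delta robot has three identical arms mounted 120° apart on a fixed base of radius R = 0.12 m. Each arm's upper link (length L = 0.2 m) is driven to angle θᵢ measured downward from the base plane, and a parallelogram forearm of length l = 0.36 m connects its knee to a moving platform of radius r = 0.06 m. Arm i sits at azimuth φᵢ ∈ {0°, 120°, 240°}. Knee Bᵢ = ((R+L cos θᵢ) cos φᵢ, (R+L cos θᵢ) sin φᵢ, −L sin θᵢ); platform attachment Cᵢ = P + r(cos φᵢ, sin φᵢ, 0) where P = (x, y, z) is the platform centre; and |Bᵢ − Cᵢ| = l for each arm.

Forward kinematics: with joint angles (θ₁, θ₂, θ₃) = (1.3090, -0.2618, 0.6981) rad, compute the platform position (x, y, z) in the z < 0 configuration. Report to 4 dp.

arm 1 at φ=0.0°: ρ1 = 0.1118;  O1 = (0.1118, 0.0000, -0.1932)
O2 = (0.2532·cos120.0°, 0.2532·sin120.0°, 0.0518) = (-0.1266, 0.2193, 0.0518)
O3 = (0.2132·cos240.0°, 0.2132·sin240.0°, -0.1286) = (-0.1066, -0.1846, -0.1286)
|O₂|²−|O₁|² = 0.0170;  |O₃|²−|O₁|² = 0.0122
[-0.4767 0.4385 0.4899]·P = 0.0170;  [-0.4367 -0.3693 0.1293]·P = 0.0122
Cramer: x(z) = -0.0316+0.6464z;  y(z) = 0.0044-0.4144z
quadratic in z: (1.5896)z²+(0.1974)z+(-0.0717)=0, √Δ=0.7035 → z ∈ {-0.2834, 0.1592}; z = -0.2834 (taking z<0)
x = -0.2148, y = 0.1218

(-0.2148, 0.1218, -0.2834)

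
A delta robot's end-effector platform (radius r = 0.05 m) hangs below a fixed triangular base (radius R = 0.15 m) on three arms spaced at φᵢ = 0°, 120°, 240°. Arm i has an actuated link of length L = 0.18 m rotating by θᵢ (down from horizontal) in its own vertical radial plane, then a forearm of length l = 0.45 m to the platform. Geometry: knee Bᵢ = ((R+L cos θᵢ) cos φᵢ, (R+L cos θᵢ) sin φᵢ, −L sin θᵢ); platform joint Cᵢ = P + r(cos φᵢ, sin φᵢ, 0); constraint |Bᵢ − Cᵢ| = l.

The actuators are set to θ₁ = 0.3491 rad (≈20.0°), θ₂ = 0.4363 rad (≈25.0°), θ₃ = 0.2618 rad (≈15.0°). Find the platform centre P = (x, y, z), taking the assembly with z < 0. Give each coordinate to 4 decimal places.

(0.0002, -0.0290, -0.4212)

φ1=0.0°: virtual centre (0.2691, 0.0000, -0.0616), radius l
centre 2 = (0.2631·cos120.0°, 0.2631·sin120.0°, -0.0761) = (-0.1316, 0.2279, -0.0761)
φ3=240.0°: virtual centre (-0.1369, -0.2372, -0.0466), radius l
|centre ₂|²−|centre ₁|² = -0.0012;  |centre ₃|²−|centre ₁|² = 0.0009
[-0.8014 0.4558 -0.0290]·P = -0.0012;  [-0.8122 -0.4744 0.0300]·P = 0.0009
det = 0.7503;  x = 0.0002+-0.0001z,  y = -0.0023+0.0634z
quadratic in z: (1.0040)z²+(0.1229)z+(-0.1264)=0, √Δ=0.7229 → z ∈ {-0.4212, 0.2988}; z = -0.4212 (taking z<0)
x = 0.0002, y = -0.0290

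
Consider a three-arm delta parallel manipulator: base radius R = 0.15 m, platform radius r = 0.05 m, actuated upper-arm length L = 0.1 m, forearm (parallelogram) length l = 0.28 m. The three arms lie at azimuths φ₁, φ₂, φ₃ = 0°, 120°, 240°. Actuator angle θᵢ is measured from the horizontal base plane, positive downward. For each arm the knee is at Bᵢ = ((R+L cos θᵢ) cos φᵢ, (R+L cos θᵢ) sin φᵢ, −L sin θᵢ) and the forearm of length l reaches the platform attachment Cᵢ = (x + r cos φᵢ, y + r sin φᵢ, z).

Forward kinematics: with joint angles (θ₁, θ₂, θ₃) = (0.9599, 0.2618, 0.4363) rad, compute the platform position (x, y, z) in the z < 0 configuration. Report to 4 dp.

φ1=0.0°: virtual centre (0.1574, 0.0000, -0.0819), radius l
φ2=120.0°: virtual centre (-0.0983, 0.1703, -0.0259), radius l
centre 3 = (0.1906·cos240.0°, 0.1906·sin240.0°, -0.0423) = (-0.0953, -0.1651, -0.0423)
eliminate P² terms by subtracting sphere 1 from 2 and 3
[-0.5113 0.3405 0.1121]·P = 0.0078;  [-0.5054 -0.3302 0.0793]·P = 0.0067
Cramer: x(z) = -0.0142+0.1878z;  y(z) = 0.0017-0.0472z
sphere 1 gives Az²+Bz+C=0 with A=1.0375, B=0.0992, C=-0.0422;  B²−4AC=0.1851;  roots -0.2552, 0.1595;  negative root z = -0.2552
x = -0.0622, y = 0.0137

(-0.0622, 0.0137, -0.2552)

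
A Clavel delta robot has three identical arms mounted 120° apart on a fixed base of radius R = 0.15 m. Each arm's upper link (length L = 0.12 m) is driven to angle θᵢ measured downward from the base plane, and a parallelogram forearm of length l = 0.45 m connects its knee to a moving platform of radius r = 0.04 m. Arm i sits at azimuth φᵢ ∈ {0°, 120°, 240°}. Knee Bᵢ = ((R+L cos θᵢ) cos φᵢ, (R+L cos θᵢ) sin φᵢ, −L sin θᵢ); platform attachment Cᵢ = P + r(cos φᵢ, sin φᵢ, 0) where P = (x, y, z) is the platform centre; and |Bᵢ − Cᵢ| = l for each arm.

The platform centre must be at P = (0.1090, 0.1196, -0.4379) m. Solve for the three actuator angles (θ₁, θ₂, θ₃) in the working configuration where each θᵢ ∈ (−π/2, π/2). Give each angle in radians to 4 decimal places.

θ₁ = 0.1740, θ₂ = 0.4361, θ₃ = 1.2214

φ1=0.0° → target in arm frame (0.1090, 0.1196)
  A=0.0010, B=-0.4379, C=(l²−L²−A²−y'²−z²)/(2L)=-0.0748
  √(A²+B²)=0.4379;  θ1 = -1.5685+1.7425 ≈ 0.1740
arm 2 (φ=120.0°): x'=0.0491, y'=-0.1542
  A cos θ + B sin θ = C:  0.0609·cos θ + -0.4379·sin θ = -0.1298
  √(A²+B²)=0.4421;  θ2 = -1.4326+1.8687 ≈ 0.4361
arm 3 (φ=240.0°): x'=-0.1581, y'=0.0346
  A=0.2681, B=-0.4379, C=(l²−L²−A²−y'²−z²)/(2L)=-0.3197
  √(A²+B²)=0.5134;  θ3 = -1.0215+2.2428 ≈ 1.2214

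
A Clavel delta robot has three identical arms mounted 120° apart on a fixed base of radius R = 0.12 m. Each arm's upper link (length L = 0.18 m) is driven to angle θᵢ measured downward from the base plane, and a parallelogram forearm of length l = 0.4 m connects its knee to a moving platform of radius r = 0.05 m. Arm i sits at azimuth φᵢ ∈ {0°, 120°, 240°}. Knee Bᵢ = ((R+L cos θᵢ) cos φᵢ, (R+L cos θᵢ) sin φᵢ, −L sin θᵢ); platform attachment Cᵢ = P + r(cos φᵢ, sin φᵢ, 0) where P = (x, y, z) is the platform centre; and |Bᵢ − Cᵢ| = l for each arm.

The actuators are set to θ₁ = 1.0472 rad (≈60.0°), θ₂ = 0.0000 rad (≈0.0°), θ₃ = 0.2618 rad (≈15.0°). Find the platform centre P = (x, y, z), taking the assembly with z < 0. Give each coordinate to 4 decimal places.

arm 1 at φ=0.0°: (R−r)+L cos θ1 = 0.1600;  O1 = (0.1600, 0.0000, -0.1559)
O2 = (0.2500·cos120.0°, 0.2500·sin120.0°, 0.0000) = (-0.1250, 0.2165, 0.0000)
φ3=240.0°: virtual centre (-0.1219, -0.2112, -0.0466), radius l
|O₂|²−|O₁|² = 0.0126;  |O₃|²−|O₁|² = 0.0117
plane₁₂: -0.5700x+0.4330y+0.3118z = 0.0126
det = 0.4849;  x = -0.0215+0.4668z,  y = 0.0008+-0.1056z
sphere 1 gives Az²+Bz+C=0 with A=1.2290, B=0.1422, C=-0.1028;  B²−4AC=0.5254;  roots -0.3528, 0.2371;  negative root z = -0.3528
x = -0.1861, y = 0.0381

(-0.1861, 0.0381, -0.3528)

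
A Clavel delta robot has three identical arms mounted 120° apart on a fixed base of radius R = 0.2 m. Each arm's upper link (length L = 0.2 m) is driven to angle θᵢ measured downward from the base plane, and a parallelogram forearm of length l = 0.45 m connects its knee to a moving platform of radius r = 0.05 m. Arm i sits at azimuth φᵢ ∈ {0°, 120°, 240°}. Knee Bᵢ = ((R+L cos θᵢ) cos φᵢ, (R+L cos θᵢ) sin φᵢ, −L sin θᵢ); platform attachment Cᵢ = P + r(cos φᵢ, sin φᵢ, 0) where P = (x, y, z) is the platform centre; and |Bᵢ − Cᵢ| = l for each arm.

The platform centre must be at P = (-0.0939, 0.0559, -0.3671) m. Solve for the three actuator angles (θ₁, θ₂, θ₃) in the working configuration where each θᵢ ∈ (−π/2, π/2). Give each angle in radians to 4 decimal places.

θ₁ = 0.7856, θ₂ = -0.0003, θ₃ = 0.4363

φ1=0.0° → target in arm frame (-0.0939, 0.0559)
  A cos θ + B sin θ = C:  0.2439·cos θ + -0.3671·sin θ = -0.0872
  γ=atan2(-0.3671,0.2439)=-0.9844;  ψ=arccos(-0.1978)=1.7699;  θ1=γ+ψ≈0.7856
rotate P by −φ2: (0.0954, 0.0534, -0.3671)
  A cos θ + B sin θ = C:  0.0546·cos θ + -0.3671·sin θ = 0.0548
  θ2 = atan2(B,A) + arccos(C/0.3711) = -0.0003
rotate P by −φ3: (-0.0015, -0.1093, -0.3671)
  e−x'=0.1515;  (l²−L²−(e−x')²−y'²−z²)/2L = -0.0179
  γ=atan2(-0.3671,0.1515)=-1.1795;  ψ=arccos(-0.0450)=1.6158;  θ3=γ+ψ≈0.4363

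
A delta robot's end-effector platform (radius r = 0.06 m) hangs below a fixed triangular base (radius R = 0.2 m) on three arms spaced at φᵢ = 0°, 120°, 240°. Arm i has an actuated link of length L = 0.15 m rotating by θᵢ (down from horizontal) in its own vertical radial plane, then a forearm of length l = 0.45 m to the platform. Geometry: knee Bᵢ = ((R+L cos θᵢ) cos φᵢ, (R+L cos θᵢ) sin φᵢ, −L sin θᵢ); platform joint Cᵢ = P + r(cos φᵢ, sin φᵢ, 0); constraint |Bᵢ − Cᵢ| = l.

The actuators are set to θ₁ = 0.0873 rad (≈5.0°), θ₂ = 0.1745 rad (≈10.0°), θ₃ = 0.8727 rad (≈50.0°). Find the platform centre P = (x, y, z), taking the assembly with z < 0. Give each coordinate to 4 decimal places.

(0.0678, 0.0965, -0.3926)

O1 = (0.2894·cos0.0°, 0.2894·sin0.0°, -0.0131) = (0.2894, 0.0000, -0.0131)
φ2=120.0°: virtual centre (-0.1439, 0.2492, -0.0260), radius l
O3 = (0.2364·cos240.0°, 0.2364·sin240.0°, -0.1149) = (-0.1182, -0.2047, -0.1149)
subtract pairs → two planes through P
plane₁₂: -0.8666x+0.4983y+-0.0259z = -0.0005
det = 0.7611;  x = 0.0100+-0.1473z,  y = 0.0164+-0.2041z
quadratic in z: (1.0634)z²+(0.1018)z+(-0.1240)=0, √Δ=0.7332 → z ∈ {-0.3926, 0.2969}; z = -0.3926 (taking z<0)
x = 0.0678, y = 0.0965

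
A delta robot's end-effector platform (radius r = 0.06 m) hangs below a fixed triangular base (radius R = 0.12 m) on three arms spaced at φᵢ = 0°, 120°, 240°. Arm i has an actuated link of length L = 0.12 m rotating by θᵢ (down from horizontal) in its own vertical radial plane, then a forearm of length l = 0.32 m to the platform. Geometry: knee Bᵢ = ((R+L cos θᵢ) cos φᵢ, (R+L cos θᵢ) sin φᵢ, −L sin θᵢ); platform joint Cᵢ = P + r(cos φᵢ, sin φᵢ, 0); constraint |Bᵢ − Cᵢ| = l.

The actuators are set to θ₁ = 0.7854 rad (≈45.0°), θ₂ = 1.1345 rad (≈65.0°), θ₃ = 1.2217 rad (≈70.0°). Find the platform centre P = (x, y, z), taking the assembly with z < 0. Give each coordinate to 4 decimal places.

(0.0637, 0.0134, -0.3941)

arm 1 at φ=0.0°: ρ1 = 0.1449;  S1 = (0.1449, 0.0000, -0.0849)
φ2=120.0°: virtual centre (-0.0554, 0.0959, -0.1088), radius l
arm 3 at φ=240.0°: ρ3 = 0.1010;  S3 = (-0.0505, -0.0875, -0.1128)
eliminate P² terms by subtracting sphere 1 from 2 and 3
linear system: -0.4004x+0.1918y = -0.0041−-0.0478z; -0.3908x+-0.1750y = -0.0053−-0.0558z
Cramer: x(z) = 0.0119-0.1315z;  y(z) = 0.0035-0.0253z
into |P−S₁|² = l²: 1.0179z² + 0.2045z + -0.0775 = 0;  Δ = 0.3574;  z = -0.3941 or 0.1932 → z<0 root = -0.3941
x = 0.0637, y = 0.0134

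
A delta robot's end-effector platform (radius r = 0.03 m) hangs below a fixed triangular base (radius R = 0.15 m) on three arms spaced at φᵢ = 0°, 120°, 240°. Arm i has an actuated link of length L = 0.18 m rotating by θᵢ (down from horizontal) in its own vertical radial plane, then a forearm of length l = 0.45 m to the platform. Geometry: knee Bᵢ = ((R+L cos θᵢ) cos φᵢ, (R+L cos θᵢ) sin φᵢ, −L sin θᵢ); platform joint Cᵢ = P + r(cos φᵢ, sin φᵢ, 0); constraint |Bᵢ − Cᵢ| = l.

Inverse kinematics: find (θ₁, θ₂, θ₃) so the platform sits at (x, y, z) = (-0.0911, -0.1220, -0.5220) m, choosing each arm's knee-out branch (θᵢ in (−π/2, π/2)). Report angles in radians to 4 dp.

arm 1 (φ=0.0°): x'=-0.0911, y'=-0.1220
  A=0.2111, B=-0.5220, C=(l²−L²−A²−y'²−z²)/(2L)=-0.4495
  θ1 = atan2(B,A) + arccos(C/0.5631) = 1.3089
φ2=120.0° → target in arm frame (-0.0601, 0.1399)
  e−x'=0.1801;  (l²−L²−(e−x')²−y'²−z²)/2L = -0.4289
  √(A²+B²)=0.5522;  θ2 = -1.2386+2.4601 ≈ 1.2216
arm 3 (φ=240.0°): x'=0.1512, y'=-0.0179
  A=-0.0312, B=-0.5220, C=(l²−L²−A²−y'²−z²)/(2L)=-0.2880
  √(A²+B²)=0.5229;  θ3 = -1.6305+2.1540 ≈ 0.5235

θ₁ = 1.3089, θ₂ = 1.2216, θ₃ = 0.5235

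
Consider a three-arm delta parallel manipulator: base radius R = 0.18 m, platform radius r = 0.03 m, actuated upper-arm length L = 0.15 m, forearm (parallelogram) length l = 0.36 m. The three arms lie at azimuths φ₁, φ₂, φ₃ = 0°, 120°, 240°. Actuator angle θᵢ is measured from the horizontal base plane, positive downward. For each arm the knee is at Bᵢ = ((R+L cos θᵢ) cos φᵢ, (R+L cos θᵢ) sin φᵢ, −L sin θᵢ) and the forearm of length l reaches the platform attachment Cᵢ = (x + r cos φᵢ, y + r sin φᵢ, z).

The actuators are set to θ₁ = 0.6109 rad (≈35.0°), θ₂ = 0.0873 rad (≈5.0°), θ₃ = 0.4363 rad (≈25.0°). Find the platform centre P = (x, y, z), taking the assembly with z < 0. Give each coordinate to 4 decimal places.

arm 1 at φ=0.0°: e+L cos θ1 = 0.2729;  S1 = (0.2729, 0.0000, -0.0860)
φ2=120.0°: virtual centre (-0.1497, 0.2593, -0.0131), radius l
S3 = (0.2859·cos240.0°, 0.2859·sin240.0°, -0.0634) = (-0.1430, -0.2476, -0.0634)
subtract pairs → two planes through P
plane₁₂: -0.8452x+0.5186y+0.1459z = 0.0080
det = 0.8499;  x = -0.0070+0.1127z,  y = 0.0039+-0.0977z
sphere 1 gives Az²+Bz+C=0 with A=1.0223, B=0.1082, C=-0.0438;  B²−4AC=0.1910;  roots -0.2667, 0.1608;  negative root z = -0.2667
x = -0.0371, y = 0.0300

(-0.0371, 0.0300, -0.2667)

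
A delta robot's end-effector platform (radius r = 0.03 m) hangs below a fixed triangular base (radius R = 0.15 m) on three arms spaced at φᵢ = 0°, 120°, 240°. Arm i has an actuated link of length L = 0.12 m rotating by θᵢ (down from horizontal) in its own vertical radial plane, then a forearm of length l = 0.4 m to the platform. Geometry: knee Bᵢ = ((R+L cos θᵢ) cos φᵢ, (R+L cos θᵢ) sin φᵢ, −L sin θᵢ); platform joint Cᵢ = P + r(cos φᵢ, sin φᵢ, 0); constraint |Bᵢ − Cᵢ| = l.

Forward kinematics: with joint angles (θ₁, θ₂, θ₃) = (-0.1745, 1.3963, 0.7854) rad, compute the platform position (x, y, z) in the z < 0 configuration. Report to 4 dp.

(0.1685, -0.0842, -0.3640)

arm 1 at φ=0.0°: ρ1 = 0.2382;  O1 = (0.2382, 0.0000, 0.0208)
φ2=120.0°: virtual centre (-0.0704, 0.1220, -0.1182), radius l
φ3=240.0°: virtual centre (-0.1024, -0.1774, -0.0849), radius l
eliminate P² terms by subtracting sphere 1 from 2 and 3
linear system: -0.6172x+0.2439y = -0.0234−-0.2780z; -0.6812x+-0.3548y = -0.0080−-0.2114z
Cramer: x(z) = 0.0266-0.3900z;  y(z) = -0.0285+0.1530z
quadratic in z: (1.1755)z²+(0.1146)z+(-0.1140)=0, √Δ=0.7410 → z ∈ {-0.3640, 0.2664}; z = -0.3640 (taking z<0)
x = 0.1685, y = -0.0842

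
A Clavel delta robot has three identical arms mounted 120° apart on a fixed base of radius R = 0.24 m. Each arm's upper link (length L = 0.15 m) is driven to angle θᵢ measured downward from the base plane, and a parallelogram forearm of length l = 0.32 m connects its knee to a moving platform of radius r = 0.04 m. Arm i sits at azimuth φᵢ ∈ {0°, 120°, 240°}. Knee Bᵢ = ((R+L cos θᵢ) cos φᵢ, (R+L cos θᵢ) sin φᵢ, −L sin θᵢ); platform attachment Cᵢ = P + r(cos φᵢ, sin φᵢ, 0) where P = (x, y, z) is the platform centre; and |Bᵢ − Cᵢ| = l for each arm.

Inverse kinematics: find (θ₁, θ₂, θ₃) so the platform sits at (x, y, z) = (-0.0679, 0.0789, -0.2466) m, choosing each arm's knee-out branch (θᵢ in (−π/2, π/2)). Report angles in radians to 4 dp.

θ₁ = 1.3963, θ₂ = 0.2619, θ₃ = 1.2221

rotate P by −φ1: (-0.0679, 0.0789, -0.2466)
  e−x'=0.2679;  (l²−L²−(e−x')²−y'²−z²)/2L = -0.1964
  θ1 = atan2(B,A) + arccos(C/0.3641) = 1.3963
rotate P by −φ2: (0.1023, 0.0194, -0.2466)
  e−x'=0.0977;  (l²−L²−(e−x')²−y'²−z²)/2L = 0.0305
  θ2 = atan2(B,A) + arccos(C/0.2653) = 0.2619
rotate P by −φ3: (-0.0344, -0.0983, -0.2466)
  A=0.2344, B=-0.2466, C=(l²−L²−A²−y'²−z²)/(2L)=-0.1517
  √(A²+B²)=0.3402;  θ3 = -0.8108+2.0329 ≈ 1.2221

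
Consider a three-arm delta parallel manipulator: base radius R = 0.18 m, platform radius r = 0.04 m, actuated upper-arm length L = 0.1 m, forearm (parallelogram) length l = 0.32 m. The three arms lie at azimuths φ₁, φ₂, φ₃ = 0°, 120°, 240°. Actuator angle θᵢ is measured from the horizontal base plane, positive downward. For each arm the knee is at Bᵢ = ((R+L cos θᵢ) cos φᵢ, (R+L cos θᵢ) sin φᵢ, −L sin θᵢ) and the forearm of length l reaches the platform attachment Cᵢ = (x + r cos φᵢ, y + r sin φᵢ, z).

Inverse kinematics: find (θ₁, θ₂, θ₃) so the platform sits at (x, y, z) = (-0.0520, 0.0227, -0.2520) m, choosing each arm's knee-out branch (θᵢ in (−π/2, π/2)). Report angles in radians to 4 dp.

θ₁ = 0.7854, θ₂ = 0.0001, θ₃ = 0.3496

rotate P by −φ1: (-0.0520, 0.0227, -0.2520)
  A cos θ + B sin θ = C:  0.1920·cos θ + -0.2520·sin θ = -0.0424
  √(A²+B²)=0.3168;  θ1 = -0.9197+1.7051 ≈ 0.7854
rotate P by −φ2: (0.0457, 0.0337, -0.2520)
  e−x'=0.0943;  (l²−L²−(e−x')²−y'²−z²)/2L = 0.0943
  θ2 = atan2(B,A) + arccos(C/0.2691) = 0.0001
arm 3 (φ=240.0°): x'=0.0063, y'=-0.0564
  e−x'=0.1337;  (l²−L²−(e−x')²−y'²−z²)/2L = 0.0393
  θ3 = atan2(B,A) + arccos(C/0.2853) = 0.3496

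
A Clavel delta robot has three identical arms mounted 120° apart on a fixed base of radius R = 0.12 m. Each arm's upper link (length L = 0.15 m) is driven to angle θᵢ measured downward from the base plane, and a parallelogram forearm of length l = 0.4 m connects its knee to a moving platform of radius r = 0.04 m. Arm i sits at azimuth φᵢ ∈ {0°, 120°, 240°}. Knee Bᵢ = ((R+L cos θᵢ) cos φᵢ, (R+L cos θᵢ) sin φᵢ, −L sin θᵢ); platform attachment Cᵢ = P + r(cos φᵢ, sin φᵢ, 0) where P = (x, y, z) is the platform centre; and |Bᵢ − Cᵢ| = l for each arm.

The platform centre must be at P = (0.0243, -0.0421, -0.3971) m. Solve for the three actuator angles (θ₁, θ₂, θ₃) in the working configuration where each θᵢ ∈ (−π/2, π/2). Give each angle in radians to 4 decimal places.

rotate P by −φ1: (0.0243, -0.0421, -0.3971)
  e−x'=0.0557;  (l²−L²−(e−x')²−y'²−z²)/2L = -0.0835
  θ1 = atan2(B,A) + arccos(C/0.4010) = 0.3492
rotate P by −φ2: (-0.0486, 0.0000, -0.3971)
  A=0.1286, B=-0.3971, C=(l²−L²−A²−y'²−z²)/(2L)=-0.1224
  √(A²+B²)=0.4174;  θ2 = -1.2576+1.8685 ≈ 0.6109
rotate P by −φ3: (0.0243, 0.0421, -0.3971)
  A=0.0557, B=-0.3971, C=(l²−L²−A²−y'²−z²)/(2L)=-0.0835
  γ=atan2(-0.3971,0.0557)=-1.4315;  ψ=arccos(-0.2083)=1.7807;  θ3=γ+ψ≈0.3492

θ₁ = 0.3492, θ₂ = 0.6109, θ₃ = 0.3492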